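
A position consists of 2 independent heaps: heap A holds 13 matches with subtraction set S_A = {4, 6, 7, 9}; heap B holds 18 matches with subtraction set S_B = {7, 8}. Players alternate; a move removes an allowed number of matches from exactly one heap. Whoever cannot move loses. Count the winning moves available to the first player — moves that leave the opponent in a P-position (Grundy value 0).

0

Heap A, S = {4, 6, 7, 9}:
n :  0  1  2  3  4  5  6  7  8  9 10 11 12 13
G :  0  0  0  0  1  1  1  1  2  2  2  2  3  0
G_A(13) = 0.
Heap B, S = {7, 8}:
G(0) = 0
G(1) = mex{} = 0
G(2) = mex{} = 0
G(3) = mex{} = 0
G(4) = mex{} = 0
G(5) = mex{} = 0
G(6) = mex{} = 0
G(7) = mex{0} = 1
G(8) = mex{0,0} = 1
G(9) = mex{0,0} = 1
G(10) = mex{0,0} = 1
G(11) = mex{0,0} = 1
G(12) = mex{0,0} = 1
G(13) = mex{0,0} = 1
G(14) = mex{1,0} = 2
G(15) = mex{1,1} = 0
G(16) = mex{1,1} = 0
G(17) = mex{1,1} = 0
G(18) = mex{1,1} = 0
G_B(18) = 0.
Combined Grundy value = 0 ⊕ 0 = 0.
A winning move leaves total XOR = 0, i.e. changes one component's Grundy value g to g ⊕ X where X is the current total.
Heap A: target g' = 0⊕0 = 0, but every legal move changes the Grundy value (mex property), so 0 moves.
Heap B: target g' = 0⊕0 = 0, but every legal move changes the Grundy value (mex property), so 0 moves.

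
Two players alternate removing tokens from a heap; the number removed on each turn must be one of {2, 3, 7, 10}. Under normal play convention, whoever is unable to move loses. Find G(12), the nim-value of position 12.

3

n :  0  1  2  3  4  5  6  7  8  9 10 11 12
G :  0  0  1  1  2  0  0  1  1  2  2  3  3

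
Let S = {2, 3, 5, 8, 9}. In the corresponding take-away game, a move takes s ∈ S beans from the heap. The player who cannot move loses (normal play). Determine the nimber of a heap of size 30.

n :  0  1  2  3  4  5  6  7  8  9 10 11 12 13 14 15 16 17 18 19 20 21 22 23 24 25 26 27 28 29 30
G :  0  0  1  1  2  2  3  0  4  1  3  0  4  1  5  2  2  0  0  1  1  3  2  4  0  3  1  4  0  2  1

1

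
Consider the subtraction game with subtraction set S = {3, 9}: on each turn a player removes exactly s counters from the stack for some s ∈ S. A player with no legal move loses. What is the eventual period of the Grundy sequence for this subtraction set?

G(0) = 0
G(1) = mex{} = 0
G(2) = mex{} = 0
G(3) = mex{0} = 1
G(4) = mex{0} = 1
G(5) = mex{0} = 1
G(6) = mex{1} = 0
G(7) = mex{1} = 0
G(8) = mex{1} = 0
G(9) = mex{0,0} = 1
G(10) = mex{0,0} = 1
G(11) = mex{0,0} = 1
G(12) = mex{1,1} = 0
G(13) = mex{1,1} = 0
G(14) = mex{1,1} = 0
G(15) = mex{0,0} = 1
G(16) = mex{0,0} = 1
G(n+6) = G(n) holds for n = 0,…,8 (a full window of length max(S) = 9), so the sequence is purely periodic with period 6.

6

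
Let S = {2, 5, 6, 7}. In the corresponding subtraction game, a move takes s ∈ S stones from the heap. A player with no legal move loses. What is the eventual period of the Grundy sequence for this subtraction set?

n :  0  1  2  3  4  5  6  7  8  9 10 11 12 13 14 15 16 17 18 19 20 21 22 23 24 25
G :  0  0  1  1  0  2  1  3  2  2  3  3  0  0  1  1  0  2  1  3  2  2  3  3  0  0
G(n+12) = G(n) holds for n = 0,…,6 (a full window of length max(S) = 7), so the sequence is purely periodic with period 12.

12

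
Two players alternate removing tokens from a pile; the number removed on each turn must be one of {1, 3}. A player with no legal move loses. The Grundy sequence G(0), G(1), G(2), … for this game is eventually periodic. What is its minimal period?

2

G(0) = 0
G(1) = mex{0} = 1
G(2) = mex{1} = 0
G(3) = mex{0,0} = 1
G(4) = mex{1,1} = 0
G(5) = mex{0,0} = 1
G(6) = mex{1,1} = 0
G(7) = mex{0,0} = 1
G(8) = mex{1,1} = 0
G(9) = mex{0,0} = 1
G(10) = mex{1,1} = 0
G(11) = mex{0,0} = 1
G(12) = mex{1,1} = 0
G(13) = mex{0,0} = 1
G(14) = mex{1,1} = 0
G(n+2) = G(n) holds for n = 0,…,2 (a full window of length max(S) = 3), so the sequence is purely periodic with period 2.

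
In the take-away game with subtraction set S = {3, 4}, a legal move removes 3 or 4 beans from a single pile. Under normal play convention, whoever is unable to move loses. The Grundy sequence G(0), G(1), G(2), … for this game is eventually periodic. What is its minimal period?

G(0) = 0
G(1) = mex{} = 0
G(2) = mex{} = 0
G(3) = mex{0} = 1
G(4) = mex{0,0} = 1
G(5) = mex{0,0} = 1
G(6) = mex{1,0} = 2
G(7) = mex{1,1} = 0
G(8) = mex{1,1} = 0
G(9) = mex{2,1} = 0
G(10) = mex{0,2} = 1
G(11) = mex{0,0} = 1
G(12) = mex{0,0} = 1
G(13) = mex{1,0} = 2
G(14) = mex{1,1} = 0
G(15) = mex{1,1} = 0
G(n+7) = G(n) holds for n = 0,…,3 (a full window of length max(S) = 4), so the sequence is purely periodic with period 7.

7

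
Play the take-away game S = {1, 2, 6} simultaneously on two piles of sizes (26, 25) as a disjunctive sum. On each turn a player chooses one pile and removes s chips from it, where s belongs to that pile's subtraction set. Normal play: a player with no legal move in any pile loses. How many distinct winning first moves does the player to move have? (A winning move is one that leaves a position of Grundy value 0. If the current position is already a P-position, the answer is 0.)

All piles use S = {1, 2, 6}:
n :  0  1  2  3  4  5  6  7  8  9 10 11 12 13 14 15 16 17 18 19 20 21 22 23 24 25 26
G :  0  1  2  0  1  2  3  0  1  2  0  1  2  3  0  1  2  0  1  2  3  0  1  2  0  1  2
Pile A: G(26) = 2.
Pile B: G(25) = 1.
Combined Grundy value = 2 ⊕ 1 = 3.
A winning move leaves total XOR = 0, i.e. changes one component's Grundy value g to g ⊕ X where X is the current total.
Pile A: need g' = 2⊕3 = 1. Options: 26−1→G=1, 26−2→G=0, 26−6→G=3. Hits: 1.
Pile B: need g' = 1⊕3 = 2. Options: 25−1→G=0, 25−2→G=2, 25−6→G=2. Hits: 2.

3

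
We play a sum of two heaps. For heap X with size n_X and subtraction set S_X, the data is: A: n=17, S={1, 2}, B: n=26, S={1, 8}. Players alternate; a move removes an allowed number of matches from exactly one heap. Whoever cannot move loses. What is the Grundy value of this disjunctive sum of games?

0

Heap A, S = {1, 2}:
G(0) = 0
G(1) = mex{0} = 1
G(2) = mex{1,0} = 2
G(3) = mex{2,1} = 0
G(4) = mex{0,2} = 1
G(5) = mex{1,0} = 2
G(6) = mex{2,1} = 0
G(7) = mex{0,2} = 1
G(8) = mex{1,0} = 2
G(9) = mex{2,1} = 0
G(10) = mex{0,2} = 1
G(11) = mex{1,0} = 2
G(12) = mex{2,1} = 0
G(13) = mex{0,2} = 1
G(14) = mex{1,0} = 2
G(15) = mex{2,1} = 0
G(16) = mex{0,2} = 1
G(17) = mex{1,0} = 2
G_A(17) = 2.
Heap B, S = {1, 8}:
n :  0  1  2  3  4  5  6  7  8  9 10 11 12 13 14 15 16 17 18 19 20 21 22 23 24 25 26
G :  0  1  0  1  0  1  0  1  2  0  1  0  1  0  1  0  1  2  0  1  0  1  0  1  0  1  2
G_B(26) = 2.
Combined Grundy value = 2 ⊕ 2 = 0.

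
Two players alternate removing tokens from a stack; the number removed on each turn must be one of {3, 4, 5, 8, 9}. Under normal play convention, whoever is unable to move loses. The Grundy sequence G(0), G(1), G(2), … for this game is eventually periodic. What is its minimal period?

12

n :  0  1  2  3  4  5  6  7  8  9 10 11 12 13 14 15 16 17 18 19 20 21 22 23 24 25
G :  0  0  0  1  1  1  2  2  2  3  3  3  0  0  0  1  1  1  2  2  2  3  3  3  0  0
G(n+12) = G(n) holds for n = 0,…,8 (a full window of length max(S) = 9), so the sequence is purely periodic with period 12.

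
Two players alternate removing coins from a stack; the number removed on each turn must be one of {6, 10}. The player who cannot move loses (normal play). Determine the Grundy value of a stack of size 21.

n :  0  1  2  3  4  5  6  7  8  9 10 11 12 13 14 15 16 17 18 19 20 21
G :  0  0  0  0  0  0  1  1  1  1  1  1  2  2  2  2  0  0  0  0  0  0

0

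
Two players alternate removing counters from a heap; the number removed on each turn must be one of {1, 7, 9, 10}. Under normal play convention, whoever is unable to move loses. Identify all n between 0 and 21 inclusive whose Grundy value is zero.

0, 2, 4, 6, 8, 19, 21

n :  0  1  2  3  4  5  6  7  8  9 10 11 12 13 14 15 16 17 18 19 20 21
G :  0  1  0  1  0  1  0  1  0  1  2  3  2  3  2  3  2  3  2  0  1  0
P-positions are exactly the n with G(n) = 0.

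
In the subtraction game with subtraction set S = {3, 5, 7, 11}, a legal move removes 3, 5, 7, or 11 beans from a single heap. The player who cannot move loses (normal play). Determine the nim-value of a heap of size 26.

G(0) = 0
G(1) = mex{} = 0
G(2) = mex{} = 0
G(3) = mex{0} = 1
G(4) = mex{0} = 1
G(5) = mex{0,0} = 1
G(6) = mex{1,0} = 2
G(7) = mex{1,0,0} = 2
G(8) = mex{1,1,0} = 2
G(9) = mex{2,1,0} = 3
G(10) = mex{2,1,1} = 0
G(11) = mex{2,2,1,0} = 3
G(12) = mex{3,2,1,0} = 4
G(13) = mex{0,2,2,0} = 1
G(14) = mex{3,3,2,1} = 0
G(15) = mex{4,0,2,1} = 3
G(16) = mex{1,3,3,1} = 0
G(17) = mex{0,4,0,2} = 1
G(18) = mex{3,1,3,2} = 0
G(19) = mex{0,0,4,2} = 1
G(20) = mex{1,3,1,3} = 0
G(21) = mex{0,0,0,0} = 1
G(22) = mex{1,1,3,3} = 0
G(23) = mex{0,0,0,4} = 1
G(24) = mex{1,1,1,1} = 0
G(25) = mex{0,0,0,0} = 1
G(26) = mex{1,1,1,3} = 0

0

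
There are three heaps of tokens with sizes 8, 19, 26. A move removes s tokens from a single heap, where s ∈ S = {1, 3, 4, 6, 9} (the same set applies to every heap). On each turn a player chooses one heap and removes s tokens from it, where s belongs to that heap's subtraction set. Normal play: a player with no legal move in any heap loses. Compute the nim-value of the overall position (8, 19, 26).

1

All heaps use S = {1, 3, 4, 6, 9}:
n :  0  1  2  3  4  5  6  7  8  9 10 11 12 13 14 15 16 17 18 19 20 21 22 23 24 25 26
G :  0  1  0  1  2  3  2  0  1  4  3  2  0  1  0  1  2  3  2  0  1  4  3  2  0  1  0
Heap A: G(8) = 1.
Heap B: G(19) = 0.
Heap C: G(26) = 0.
Combined Grundy value = 1 ⊕ 0 ⊕ 0 = 1.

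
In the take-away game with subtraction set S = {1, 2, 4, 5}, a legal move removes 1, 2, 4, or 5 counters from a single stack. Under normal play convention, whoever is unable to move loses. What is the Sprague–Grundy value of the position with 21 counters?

0

n :  0  1  2  3  4  5  6  7  8  9 10 11 12 13 14 15 16 17 18 19 20 21
G :  0  1  2  0  1  2  0  1  2  0  1  2  0  1  2  0  1  2  0  1  2  0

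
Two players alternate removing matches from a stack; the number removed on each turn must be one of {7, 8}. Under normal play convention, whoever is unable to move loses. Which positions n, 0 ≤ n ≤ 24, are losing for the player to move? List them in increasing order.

G(0) = 0
G(1) = mex{} = 0
G(2) = mex{} = 0
G(3) = mex{} = 0
G(4) = mex{} = 0
G(5) = mex{} = 0
G(6) = mex{} = 0
G(7) = mex{0} = 1
G(8) = mex{0,0} = 1
G(9) = mex{0,0} = 1
G(10) = mex{0,0} = 1
G(11) = mex{0,0} = 1
G(12) = mex{0,0} = 1
G(13) = mex{0,0} = 1
G(14) = mex{1,0} = 2
G(15) = mex{1,1} = 0
G(16) = mex{1,1} = 0
G(17) = mex{1,1} = 0
G(18) = mex{1,1} = 0
G(19) = mex{1,1} = 0
G(20) = mex{1,1} = 0
G(21) = mex{2,1} = 0
G(22) = mex{0,2} = 1
G(23) = mex{0,0} = 1
G(24) = mex{0,0} = 1
P-positions are exactly the n with G(n) = 0.

0, 1, 2, 3, 4, 5, 6, 15, 16, 17, 18, 19, 20, 21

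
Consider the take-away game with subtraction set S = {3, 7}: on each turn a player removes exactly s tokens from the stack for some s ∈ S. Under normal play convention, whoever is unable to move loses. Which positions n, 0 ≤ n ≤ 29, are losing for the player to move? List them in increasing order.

0, 1, 2, 6, 10, 11, 12, 16, 20, 21, 22, 26

G(0) = 0
G(1) = mex{} = 0
G(2) = mex{} = 0
G(3) = mex{0} = 1
G(4) = mex{0} = 1
G(5) = mex{0} = 1
G(6) = mex{1} = 0
G(7) = mex{1,0} = 2
G(8) = mex{1,0} = 2
G(9) = mex{0,0} = 1
G(10) = mex{2,1} = 0
G(11) = mex{2,1} = 0
G(12) = mex{1,1} = 0
G(13) = mex{0,0} = 1
G(14) = mex{0,2} = 1
G(15) = mex{0,2} = 1
G(16) = mex{1,1} = 0
G(17) = mex{1,0} = 2
G(18) = mex{1,0} = 2
G(19) = mex{0,0} = 1
G(20) = mex{2,1} = 0
G(21) = mex{2,1} = 0
G(22) = mex{1,1} = 0
G(23) = mex{0,0} = 1
G(24) = mex{0,2} = 1
G(25) = mex{0,2} = 1
G(26) = mex{1,1} = 0
G(27) = mex{1,0} = 2
G(28) = mex{1,0} = 2
G(29) = mex{0,0} = 1
P-positions are exactly the n with G(n) = 0.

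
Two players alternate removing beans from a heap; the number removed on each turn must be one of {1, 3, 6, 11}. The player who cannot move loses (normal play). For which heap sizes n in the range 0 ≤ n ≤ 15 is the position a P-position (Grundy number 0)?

0, 2, 4, 9, 14

n :  0  1  2  3  4  5  6  7  8  9 10 11 12 13 14 15
G :  0  1  0  1  0  1  2  3  2  0  1  3  4  2  0  1
P-positions are exactly the n with G(n) = 0.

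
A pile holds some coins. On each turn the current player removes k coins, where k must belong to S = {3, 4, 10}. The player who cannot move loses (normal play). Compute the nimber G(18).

1

G(0) = 0
G(1) = mex{} = 0
G(2) = mex{} = 0
G(3) = mex{0} = 1
G(4) = mex{0,0} = 1
G(5) = mex{0,0} = 1
G(6) = mex{1,0} = 2
G(7) = mex{1,1} = 0
G(8) = mex{1,1} = 0
G(9) = mex{2,1} = 0
G(10) = mex{0,2,0} = 1
G(11) = mex{0,0,0} = 1
G(12) = mex{0,0,0} = 1
G(13) = mex{1,0,1} = 2
G(14) = mex{1,1,1} = 0
G(15) = mex{1,1,1} = 0
G(16) = mex{2,1,2} = 0
G(17) = mex{0,2,0} = 1
G(18) = mex{0,0,0} = 1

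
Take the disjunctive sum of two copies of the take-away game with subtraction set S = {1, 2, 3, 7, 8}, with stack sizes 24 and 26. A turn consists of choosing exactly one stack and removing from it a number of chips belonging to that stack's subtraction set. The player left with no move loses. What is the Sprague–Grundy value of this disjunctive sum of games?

6

All stacks use S = {1, 2, 3, 7, 8}:
n :  0  1  2  3  4  5  6  7  8  9 10 11 12 13 14 15 16 17 18 19 20 21 22 23 24 25 26
G :  0  1  2  3  0  1  2  3  4  0  1  2  3  0  1  2  3  4  0  1  2  3  0  1  2  3  4
Stack A: G(24) = 2.
Stack B: G(26) = 4.
Combined Grundy value = 2 ⊕ 4 = 6.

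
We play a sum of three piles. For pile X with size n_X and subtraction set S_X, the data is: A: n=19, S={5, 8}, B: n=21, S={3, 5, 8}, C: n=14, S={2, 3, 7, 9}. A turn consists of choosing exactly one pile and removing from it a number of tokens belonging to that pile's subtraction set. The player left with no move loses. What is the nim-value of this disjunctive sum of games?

0

Pile A, S = {5, 8}:
n :  0  1  2  3  4  5  6  7  8  9 10 11 12 13 14 15 16 17 18 19
G :  0  0  0  0  0  1  1  1  1  1  2  2  2  0  0  0  0  0  1  1
G_A(19) = 1.
Pile B, S = {3, 5, 8}:
G(0) = 0
G(1) = mex{} = 0
G(2) = mex{} = 0
G(3) = mex{0} = 1
G(4) = mex{0} = 1
G(5) = mex{0,0} = 1
G(6) = mex{1,0} = 2
G(7) = mex{1,0} = 2
G(8) = mex{1,1,0} = 2
G(9) = mex{2,1,0} = 3
G(10) = mex{2,1,0} = 3
G(11) = mex{2,2,1} = 0
G(12) = mex{3,2,1} = 0
G(13) = mex{3,2,1} = 0
G(14) = mex{0,3,2} = 1
G(15) = mex{0,3,2} = 1
G(16) = mex{0,0,2} = 1
G(17) = mex{1,0,3} = 2
G(18) = mex{1,0,3} = 2
G(19) = mex{1,1,0} = 2
G(20) = mex{2,1,0} = 3
G(21) = mex{2,1,0} = 3
G_B(21) = 3.
Pile C, S = {2, 3, 7, 9}:
n :  0  1  2  3  4  5  6  7  8  9 10 11 12 13 14
G :  0  0  1  1  2  0  0  1  1  2  2  0  3  1  2
G_C(14) = 2.
Combined Grundy value = 1 ⊕ 3 ⊕ 2 = 0.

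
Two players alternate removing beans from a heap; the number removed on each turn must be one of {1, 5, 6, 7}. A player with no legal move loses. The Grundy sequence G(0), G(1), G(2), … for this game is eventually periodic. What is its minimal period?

G(0) = 0
G(1) = mex{0} = 1
G(2) = mex{1} = 0
G(3) = mex{0} = 1
G(4) = mex{1} = 0
G(5) = mex{0,0} = 1
G(6) = mex{1,1,0} = 2
G(7) = mex{2,0,1,0} = 3
G(8) = mex{3,1,0,1} = 2
G(9) = mex{2,0,1,0} = 3
G(10) = mex{3,1,0,1} = 2
G(11) = mex{2,2,1,0} = 3
G(12) = mex{3,3,2,1} = 0
G(13) = mex{0,2,3,2} = 1
G(14) = mex{1,3,2,3} = 0
G(15) = mex{0,2,3,2} = 1
G(16) = mex{1,3,2,3} = 0
G(17) = mex{0,0,3,2} = 1
G(18) = mex{1,1,0,3} = 2
G(19) = mex{2,0,1,0} = 3
G(20) = mex{3,1,0,1} = 2
G(21) = mex{2,0,1,0} = 3
G(22) = mex{3,1,0,1} = 2
G(23) = mex{2,2,1,0} = 3
G(24) = mex{3,3,2,1} = 0
G(25) = mex{0,2,3,2} = 1
G(n+12) = G(n) holds for n = 0,…,6 (a full window of length max(S) = 7), so the sequence is purely periodic with period 12.

12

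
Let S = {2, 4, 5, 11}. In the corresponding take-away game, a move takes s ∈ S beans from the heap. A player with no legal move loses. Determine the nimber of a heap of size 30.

n :  0  1  2  3  4  5  6  7  8  9 10 11 12 13 14 15 16 17 18 19 20 21 22 23 24 25 26 27 28 29 30
G :  0  0  1  1  2  2  3  0  0  1  1  2  2  3  0  0  1  1  2  2  3  0  0  1  1  2  2  3  0  0  1

1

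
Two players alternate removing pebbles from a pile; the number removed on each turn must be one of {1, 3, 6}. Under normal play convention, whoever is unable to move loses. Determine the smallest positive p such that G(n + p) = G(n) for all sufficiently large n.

G(0) = 0
G(1) = mex{0} = 1
G(2) = mex{1} = 0
G(3) = mex{0,0} = 1
G(4) = mex{1,1} = 0
G(5) = mex{0,0} = 1
G(6) = mex{1,1,0} = 2
G(7) = mex{2,0,1} = 3
G(8) = mex{3,1,0} = 2
G(9) = mex{2,2,1} = 0
G(10) = mex{0,3,0} = 1
G(11) = mex{1,2,1} = 0
G(12) = mex{0,0,2} = 1
G(13) = mex{1,1,3} = 0
G(14) = mex{0,0,2} = 1
G(15) = mex{1,1,0} = 2
G(16) = mex{2,0,1} = 3
G(17) = mex{3,1,0} = 2
G(18) = mex{2,2,1} = 0
G(19) = mex{0,3,0} = 1
G(n+9) = G(n) holds for n = 0,…,5 (a full window of length max(S) = 6), so the sequence is purely periodic with period 9.

9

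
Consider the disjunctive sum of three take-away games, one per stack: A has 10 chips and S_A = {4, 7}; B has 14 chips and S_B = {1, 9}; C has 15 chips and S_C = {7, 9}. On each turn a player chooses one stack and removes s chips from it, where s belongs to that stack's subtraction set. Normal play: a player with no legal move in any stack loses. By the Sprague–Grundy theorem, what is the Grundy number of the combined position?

0

Stack A, S = {4, 7}:
n :  0  1  2  3  4  5  6  7  8  9 10
G :  0  0  0  0  1  1  1  1  2  2  2
G_A(10) = 2.
Stack B, S = {1, 9}:
G(0) = 0
G(1) = mex{0} = 1
G(2) = mex{1} = 0
G(3) = mex{0} = 1
G(4) = mex{1} = 0
G(5) = mex{0} = 1
G(6) = mex{1} = 0
G(7) = mex{0} = 1
G(8) = mex{1} = 0
G(9) = mex{0,0} = 1
G(10) = mex{1,1} = 0
G(11) = mex{0,0} = 1
G(12) = mex{1,1} = 0
G(13) = mex{0,0} = 1
G(14) = mex{1,1} = 0
G_B(14) = 0.
Stack C, S = {7, 9}:
G(0) = 0
G(1) = mex{} = 0
G(2) = mex{} = 0
G(3) = mex{} = 0
G(4) = mex{} = 0
G(5) = mex{} = 0
G(6) = mex{} = 0
G(7) = mex{0} = 1
G(8) = mex{0} = 1
G(9) = mex{0,0} = 1
G(10) = mex{0,0} = 1
G(11) = mex{0,0} = 1
G(12) = mex{0,0} = 1
G(13) = mex{0,0} = 1
G(14) = mex{1,0} = 2
G(15) = mex{1,0} = 2
G_C(15) = 2.
Combined Grundy value = 2 ⊕ 0 ⊕ 2 = 0.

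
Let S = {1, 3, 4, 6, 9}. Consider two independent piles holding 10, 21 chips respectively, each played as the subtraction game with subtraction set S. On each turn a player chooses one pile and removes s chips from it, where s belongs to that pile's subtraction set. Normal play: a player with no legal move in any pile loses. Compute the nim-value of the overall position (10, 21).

All piles use S = {1, 3, 4, 6, 9}:
n :  0  1  2  3  4  5  6  7  8  9 10 11 12 13 14 15 16 17 18 19 20 21
G :  0  1  0  1  2  3  2  0  1  4  3  2  0  1  0  1  2  3  2  0  1  4
Pile A: G(10) = 3.
Pile B: G(21) = 4.
Combined Grundy value = 3 ⊕ 4 = 7.

7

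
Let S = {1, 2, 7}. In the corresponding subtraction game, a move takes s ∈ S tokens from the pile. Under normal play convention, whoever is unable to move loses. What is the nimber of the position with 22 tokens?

n :  0  1  2  3  4  5  6  7  8  9 10 11 12 13 14 15 16 17 18 19 20 21 22
G :  0  1  2  0  1  2  0  1  2  0  1  2  0  1  2  0  1  2  0  1  2  0  1

1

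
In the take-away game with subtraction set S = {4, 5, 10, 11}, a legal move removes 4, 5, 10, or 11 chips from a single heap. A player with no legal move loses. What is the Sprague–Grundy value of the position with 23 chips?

2

n :  0  1  2  3  4  5  6  7  8  9 10 11 12 13 14 15 16 17 18 19 20 21 22 23
G :  0  0  0  0  1  1  1  1  2  0  2  2  3  1  3  0  0  0  0  1  1  1  1  2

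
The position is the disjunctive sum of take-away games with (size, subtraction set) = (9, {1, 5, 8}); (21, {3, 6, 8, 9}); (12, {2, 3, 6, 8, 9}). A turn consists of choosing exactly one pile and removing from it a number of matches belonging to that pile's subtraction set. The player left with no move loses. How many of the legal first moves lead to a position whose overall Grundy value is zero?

Pile A, S = {1, 5, 8}:
n : 0 1 2 3 4 5 6 7 8 9
G : 0 1 0 1 0 1 0 1 2 3
G_A(9) = 3.
Pile B, S = {3, 6, 8, 9}:
G(0) = 0
G(1) = mex{} = 0
G(2) = mex{} = 0
G(3) = mex{0} = 1
G(4) = mex{0} = 1
G(5) = mex{0} = 1
G(6) = mex{1,0} = 2
G(7) = mex{1,0} = 2
G(8) = mex{1,0,0} = 2
G(9) = mex{2,1,0,0} = 3
G(10) = mex{2,1,0,0} = 3
G(11) = mex{2,1,1,0} = 3
G(12) = mex{3,2,1,1} = 0
G(13) = mex{3,2,1,1} = 0
G(14) = mex{3,2,2,1} = 0
G(15) = mex{0,3,2,2} = 1
G(16) = mex{0,3,2,2} = 1
G(17) = mex{0,3,3,2} = 1
G(18) = mex{1,0,3,3} = 2
G(19) = mex{1,0,3,3} = 2
G(20) = mex{1,0,0,3} = 2
G(21) = mex{2,1,0,0} = 3
G_B(21) = 3.
Pile C, S = {2, 3, 6, 8, 9}:
G(0) = 0
G(1) = mex{} = 0
G(2) = mex{0} = 1
G(3) = mex{0,0} = 1
G(4) = mex{1,0} = 2
G(5) = mex{1,1} = 0
G(6) = mex{2,1,0} = 3
G(7) = mex{0,2,0} = 1
G(8) = mex{3,0,1,0} = 2
G(9) = mex{1,3,1,0,0} = 2
G(10) = mex{2,1,2,1,0} = 3
G(11) = mex{2,2,0,1,1} = 3
G(12) = mex{3,2,3,2,1} = 0
G_C(12) = 0.
Combined Grundy value = 3 ⊕ 3 ⊕ 0 = 0.
A winning move leaves total XOR = 0, i.e. changes one component's Grundy value g to g ⊕ X where X is the current total.
Pile A: target g' = 3⊕0 = 3, but every legal move changes the Grundy value (mex property), so 0 moves.
Pile B: target g' = 3⊕0 = 3, but every legal move changes the Grundy value (mex property), so 0 moves.
Pile C: target g' = 0⊕0 = 0, but every legal move changes the Grundy value (mex property), so 0 moves.

0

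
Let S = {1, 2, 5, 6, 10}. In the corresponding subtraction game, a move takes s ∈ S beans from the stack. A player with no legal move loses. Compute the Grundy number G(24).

n :  0  1  2  3  4  5  6  7  8  9 10 11 12 13 14 15 16 17 18 19 20 21 22 23 24
G :  0  1  2  0  1  2  3  0  1  2  3  0  1  2  0  1  2  3  0  1  2  3  0  1  2

2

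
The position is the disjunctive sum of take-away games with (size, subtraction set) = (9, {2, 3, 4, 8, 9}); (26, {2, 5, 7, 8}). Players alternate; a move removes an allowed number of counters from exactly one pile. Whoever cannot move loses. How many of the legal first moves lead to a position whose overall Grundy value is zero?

Pile A, S = {2, 3, 4, 8, 9}:
G(0) = 0
G(1) = mex{} = 0
G(2) = mex{0} = 1
G(3) = mex{0,0} = 1
G(4) = mex{1,0,0} = 2
G(5) = mex{1,1,0} = 2
G(6) = mex{2,1,1} = 0
G(7) = mex{2,2,1} = 0
G(8) = mex{0,2,2,0} = 1
G(9) = mex{0,0,2,0,0} = 1
G_A(9) = 1.
Pile B, S = {2, 5, 7, 8}:
G(0) = 0
G(1) = mex{} = 0
G(2) = mex{0} = 1
G(3) = mex{0} = 1
G(4) = mex{1} = 0
G(5) = mex{1,0} = 2
G(6) = mex{0,0} = 1
G(7) = mex{2,1,0} = 3
G(8) = mex{1,1,0,0} = 2
G(9) = mex{3,0,1,0} = 2
G(10) = mex{2,2,1,1} = 0
G(11) = mex{2,1,0,1} = 3
G(12) = mex{0,3,2,0} = 1
G(13) = mex{3,2,1,2} = 0
G(14) = mex{1,2,3,1} = 0
G(15) = mex{0,0,2,3} = 1
G(16) = mex{0,3,2,2} = 1
G(17) = mex{1,1,0,2} = 3
G(18) = mex{1,0,3,0} = 2
G(19) = mex{3,0,1,3} = 2
G(20) = mex{2,1,0,1} = 3
G(21) = mex{2,1,0,0} = 3
G(22) = mex{3,3,1,0} = 2
G(23) = mex{3,2,1,1} = 0
G(24) = mex{2,2,3,1} = 0
G(25) = mex{0,3,2,3} = 1
G(26) = mex{0,3,2,2} = 1
G_B(26) = 1.
Combined Grundy value = 1 ⊕ 1 = 0.
A winning move leaves total XOR = 0, i.e. changes one component's Grundy value g to g ⊕ X where X is the current total.
Pile A: target g' = 1⊕0 = 1, but every legal move changes the Grundy value (mex property), so 0 moves.
Pile B: target g' = 1⊕0 = 1, but every legal move changes the Grundy value (mex property), so 0 moves.

0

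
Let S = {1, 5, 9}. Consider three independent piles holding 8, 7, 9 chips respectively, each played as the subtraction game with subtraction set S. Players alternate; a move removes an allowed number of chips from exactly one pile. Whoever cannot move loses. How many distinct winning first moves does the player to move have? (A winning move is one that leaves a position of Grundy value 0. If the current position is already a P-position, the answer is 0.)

0

All piles use S = {1, 5, 9}:
G(0) = 0
G(1) = mex{0} = 1
G(2) = mex{1} = 0
G(3) = mex{0} = 1
G(4) = mex{1} = 0
G(5) = mex{0,0} = 1
G(6) = mex{1,1} = 0
G(7) = mex{0,0} = 1
G(8) = mex{1,1} = 0
G(9) = mex{0,0,0} = 1
Pile A: G(8) = 0.
Pile B: G(7) = 1.
Pile C: G(9) = 1.
Combined Grundy value = 0 ⊕ 1 ⊕ 1 = 0.
A winning move leaves total XOR = 0, i.e. changes one component's Grundy value g to g ⊕ X where X is the current total.
Pile A: target g' = 0⊕0 = 0, but every legal move changes the Grundy value (mex property), so 0 moves.
Pile B: target g' = 1⊕0 = 1, but every legal move changes the Grundy value (mex property), so 0 moves.
Pile C: target g' = 1⊕0 = 1, but every legal move changes the Grundy value (mex property), so 0 moves.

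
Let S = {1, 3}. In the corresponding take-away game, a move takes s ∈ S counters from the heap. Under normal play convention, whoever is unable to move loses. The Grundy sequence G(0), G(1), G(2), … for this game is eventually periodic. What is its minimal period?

n :  0  1  2  3  4  5  6  7  8  9 10 11 12 13 14
G :  0  1  0  1  0  1  0  1  0  1  0  1  0  1  0
G(n+2) = G(n) holds for n = 0,…,2 (a full window of length max(S) = 3), so the sequence is purely periodic with period 2.

2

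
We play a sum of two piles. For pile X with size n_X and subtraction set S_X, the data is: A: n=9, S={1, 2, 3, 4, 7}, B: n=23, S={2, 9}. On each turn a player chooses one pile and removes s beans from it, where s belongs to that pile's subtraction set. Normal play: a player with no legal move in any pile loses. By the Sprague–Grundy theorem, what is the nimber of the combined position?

Pile A, S = {1, 2, 3, 4, 7}:
n : 0 1 2 3 4 5 6 7 8 9
G : 0 1 2 3 4 0 1 2 3 4
G_A(9) = 4.
Pile B, S = {2, 9}:
n :  0  1  2  3  4  5  6  7  8  9 10 11 12 13 14 15 16 17 18 19 20 21 22 23
G :  0  0  1  1  0  0  1  1  0  2  1  0  0  1  1  0  0  1  1  0  2  1  0  0
G_B(23) = 0.
Combined Grundy value = 4 ⊕ 0 = 4.

4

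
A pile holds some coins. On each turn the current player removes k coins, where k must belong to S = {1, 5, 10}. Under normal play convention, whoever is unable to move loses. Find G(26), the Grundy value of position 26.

3

n :  0  1  2  3  4  5  6  7  8  9 10 11 12 13 14 15 16 17 18 19 20 21 22 23 24 25 26
G :  0  1  0  1  0  1  0  1  0  1  2  3  2  3  2  0  1  0  1  0  1  0  1  0  1  2  3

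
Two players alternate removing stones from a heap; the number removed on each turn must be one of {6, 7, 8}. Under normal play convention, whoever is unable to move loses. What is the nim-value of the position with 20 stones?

1

n :  0  1  2  3  4  5  6  7  8  9 10 11 12 13 14 15 16 17 18 19 20
G :  0  0  0  0  0  0  1  1  1  1  1  1  2  2  0  0  0  0  0  0  1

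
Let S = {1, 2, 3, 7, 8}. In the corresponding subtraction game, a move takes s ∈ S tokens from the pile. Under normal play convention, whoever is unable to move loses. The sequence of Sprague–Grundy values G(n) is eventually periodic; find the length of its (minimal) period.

n :  0  1  2  3  4  5  6  7  8  9 10 11 12 13 14 15 16 17 18 19
G :  0  1  2  3  0  1  2  3  4  0  1  2  3  0  1  2  3  4  0  1
G(n+9) = G(n) holds for n = 0,…,7 (a full window of length max(S) = 8), so the sequence is purely periodic with period 9.

9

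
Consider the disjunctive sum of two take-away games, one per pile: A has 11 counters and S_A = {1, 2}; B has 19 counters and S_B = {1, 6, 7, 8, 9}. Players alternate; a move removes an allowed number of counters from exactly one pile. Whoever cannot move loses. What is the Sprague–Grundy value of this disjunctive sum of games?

Pile A, S = {1, 2}:
G(0) = 0
G(1) = mex{0} = 1
G(2) = mex{1,0} = 2
G(3) = mex{2,1} = 0
G(4) = mex{0,2} = 1
G(5) = mex{1,0} = 2
G(6) = mex{2,1} = 0
G(7) = mex{0,2} = 1
G(8) = mex{1,0} = 2
G(9) = mex{2,1} = 0
G(10) = mex{0,2} = 1
G(11) = mex{1,0} = 2
G_A(11) = 2.
Pile B, S = {1, 6, 7, 8, 9}:
G(0) = 0
G(1) = mex{0} = 1
G(2) = mex{1} = 0
G(3) = mex{0} = 1
G(4) = mex{1} = 0
G(5) = mex{0} = 1
G(6) = mex{1,0} = 2
G(7) = mex{2,1,0} = 3
G(8) = mex{3,0,1,0} = 2
G(9) = mex{2,1,0,1,0} = 3
G(10) = mex{3,0,1,0,1} = 2
G(11) = mex{2,1,0,1,0} = 3
G(12) = mex{3,2,1,0,1} = 4
G(13) = mex{4,3,2,1,0} = 5
G(14) = mex{5,2,3,2,1} = 0
G(15) = mex{0,3,2,3,2} = 1
G(16) = mex{1,2,3,2,3} = 0
G(17) = mex{0,3,2,3,2} = 1
G(18) = mex{1,4,3,2,3} = 0
G(19) = mex{0,5,4,3,2} = 1
G_B(19) = 1.
Combined Grundy value = 2 ⊕ 1 = 3.

3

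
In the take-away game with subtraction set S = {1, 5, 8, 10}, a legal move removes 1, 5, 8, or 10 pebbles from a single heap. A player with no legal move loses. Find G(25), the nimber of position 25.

2

n :  0  1  2  3  4  5  6  7  8  9 10 11 12 13 14 15 16 17 18 19 20 21 22 23 24 25
G :  0  1  0  1  0  1  0  1  2  3  2  3  2  0  1  0  1  0  1  0  1  2  3  2  3  2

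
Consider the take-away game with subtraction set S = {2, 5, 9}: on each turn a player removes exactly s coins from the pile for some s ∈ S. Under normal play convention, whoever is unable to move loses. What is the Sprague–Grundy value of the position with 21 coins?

0

n :  0  1  2  3  4  5  6  7  8  9 10 11 12 13 14 15 16 17 18 19 20 21
G :  0  0  1  1  0  2  1  0  0  1  1  0  2  1  0  0  1  1  0  2  1  0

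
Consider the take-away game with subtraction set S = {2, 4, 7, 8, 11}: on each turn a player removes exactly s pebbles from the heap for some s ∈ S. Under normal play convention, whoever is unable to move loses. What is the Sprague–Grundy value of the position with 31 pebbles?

0

n :  0  1  2  3  4  5  6  7  8  9 10 11 12 13 14 15 16 17 18 19 20 21 22 23 24 25 26 27 28 29 30 31
G :  0  0  1  1  2  2  0  3  1  4  2  5  3  3  4  0  0  1  1  2  2  0  3  1  4  2  5  3  3  4  0  0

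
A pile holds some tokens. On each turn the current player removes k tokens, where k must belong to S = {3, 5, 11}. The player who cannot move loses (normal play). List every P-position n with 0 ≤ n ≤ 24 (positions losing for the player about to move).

0, 1, 2, 8, 9, 10, 16, 17, 18, 24

G(0) = 0
G(1) = mex{} = 0
G(2) = mex{} = 0
G(3) = mex{0} = 1
G(4) = mex{0} = 1
G(5) = mex{0,0} = 1
G(6) = mex{1,0} = 2
G(7) = mex{1,0} = 2
G(8) = mex{1,1} = 0
G(9) = mex{2,1} = 0
G(10) = mex{2,1} = 0
G(11) = mex{0,2,0} = 1
G(12) = mex{0,2,0} = 1
G(13) = mex{0,0,0} = 1
G(14) = mex{1,0,1} = 2
G(15) = mex{1,0,1} = 2
G(16) = mex{1,1,1} = 0
G(17) = mex{2,1,2} = 0
G(18) = mex{2,1,2} = 0
G(19) = mex{0,2,0} = 1
G(20) = mex{0,2,0} = 1
G(21) = mex{0,0,0} = 1
G(22) = mex{1,0,1} = 2
G(23) = mex{1,0,1} = 2
G(24) = mex{1,1,1} = 0
P-positions are exactly the n with G(n) = 0.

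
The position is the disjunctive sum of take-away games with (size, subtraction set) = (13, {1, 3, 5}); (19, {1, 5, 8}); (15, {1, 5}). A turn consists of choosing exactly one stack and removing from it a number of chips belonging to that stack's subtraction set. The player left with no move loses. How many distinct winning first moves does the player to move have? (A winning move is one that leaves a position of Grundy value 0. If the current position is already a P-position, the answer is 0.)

0

Stack A, S = {1, 3, 5}:
G(0) = 0
G(1) = mex{0} = 1
G(2) = mex{1} = 0
G(3) = mex{0,0} = 1
G(4) = mex{1,1} = 0
G(5) = mex{0,0,0} = 1
G(6) = mex{1,1,1} = 0
G(7) = mex{0,0,0} = 1
G(8) = mex{1,1,1} = 0
G(9) = mex{0,0,0} = 1
G(10) = mex{1,1,1} = 0
G(11) = mex{0,0,0} = 1
G(12) = mex{1,1,1} = 0
G(13) = mex{0,0,0} = 1
G_A(13) = 1.
Stack B, S = {1, 5, 8}:
G(0) = 0
G(1) = mex{0} = 1
G(2) = mex{1} = 0
G(3) = mex{0} = 1
G(4) = mex{1} = 0
G(5) = mex{0,0} = 1
G(6) = mex{1,1} = 0
G(7) = mex{0,0} = 1
G(8) = mex{1,1,0} = 2
G(9) = mex{2,0,1} = 3
G(10) = mex{3,1,0} = 2
G(11) = mex{2,0,1} = 3
G(12) = mex{3,1,0} = 2
G(13) = mex{2,2,1} = 0
G(14) = mex{0,3,0} = 1
G(15) = mex{1,2,1} = 0
G(16) = mex{0,3,2} = 1
G(17) = mex{1,2,3} = 0
G(18) = mex{0,0,2} = 1
G(19) = mex{1,1,3} = 0
G_B(19) = 0.
Stack C, S = {1, 5}:
G(0) = 0
G(1) = mex{0} = 1
G(2) = mex{1} = 0
G(3) = mex{0} = 1
G(4) = mex{1} = 0
G(5) = mex{0,0} = 1
G(6) = mex{1,1} = 0
G(7) = mex{0,0} = 1
G(8) = mex{1,1} = 0
G(9) = mex{0,0} = 1
G(10) = mex{1,1} = 0
G(11) = mex{0,0} = 1
G(12) = mex{1,1} = 0
G(13) = mex{0,0} = 1
G(14) = mex{1,1} = 0
G(15) = mex{0,0} = 1
G_C(15) = 1.
Combined Grundy value = 1 ⊕ 0 ⊕ 1 = 0.
A winning move leaves total XOR = 0, i.e. changes one component's Grundy value g to g ⊕ X where X is the current total.
Stack A: target g' = 1⊕0 = 1, but every legal move changes the Grundy value (mex property), so 0 moves.
Stack B: target g' = 0⊕0 = 0, but every legal move changes the Grundy value (mex property), so 0 moves.
Stack C: target g' = 1⊕0 = 1, but every legal move changes the Grundy value (mex property), so 0 moves.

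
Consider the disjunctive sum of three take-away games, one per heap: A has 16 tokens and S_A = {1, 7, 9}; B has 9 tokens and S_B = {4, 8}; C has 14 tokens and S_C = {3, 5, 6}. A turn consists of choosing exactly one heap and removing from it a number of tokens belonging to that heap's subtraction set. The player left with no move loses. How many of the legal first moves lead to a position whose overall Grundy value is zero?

Heap A, S = {1, 7, 9}:
n :  0  1  2  3  4  5  6  7  8  9 10 11 12 13 14 15 16
G :  0  1  0  1  0  1  0  1  0  1  0  1  0  1  0  1  0
G_A(16) = 0.
Heap B, S = {4, 8}:
n : 0 1 2 3 4 5 6 7 8 9
G : 0 0 0 0 1 1 1 1 2 2
G_B(9) = 2.
Heap C, S = {3, 5, 6}:
G(0) = 0
G(1) = mex{} = 0
G(2) = mex{} = 0
G(3) = mex{0} = 1
G(4) = mex{0} = 1
G(5) = mex{0,0} = 1
G(6) = mex{1,0,0} = 2
G(7) = mex{1,0,0} = 2
G(8) = mex{1,1,0} = 2
G(9) = mex{2,1,1} = 0
G(10) = mex{2,1,1} = 0
G(11) = mex{2,2,1} = 0
G(12) = mex{0,2,2} = 1
G(13) = mex{0,2,2} = 1
G(14) = mex{0,0,2} = 1
G_C(14) = 1.
Combined Grundy value = 0 ⊕ 2 ⊕ 1 = 3.
A winning move leaves total XOR = 0, i.e. changes one component's Grundy value g to g ⊕ X where X is the current total.
Heap A: need g' = 0⊕3 = 3. Options: 16−1→G=1, 16−7→G=1, 16−9→G=1. Hits: 0.
Heap B: need g' = 2⊕3 = 1. Options: 9−4→G=1, 9−8→G=0. Hits: 1.
Heap C: need g' = 1⊕3 = 2. Options: 14−3→G=0, 14−5→G=0, 14−6→G=2. Hits: 1.

2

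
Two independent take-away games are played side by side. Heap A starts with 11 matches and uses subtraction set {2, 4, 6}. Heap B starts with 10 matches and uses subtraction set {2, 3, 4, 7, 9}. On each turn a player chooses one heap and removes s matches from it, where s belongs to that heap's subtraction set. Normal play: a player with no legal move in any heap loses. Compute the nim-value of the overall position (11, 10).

3

Heap A, S = {2, 4, 6}:
G(0) = 0
G(1) = mex{} = 0
G(2) = mex{0} = 1
G(3) = mex{0} = 1
G(4) = mex{1,0} = 2
G(5) = mex{1,0} = 2
G(6) = mex{2,1,0} = 3
G(7) = mex{2,1,0} = 3
G(8) = mex{3,2,1} = 0
G(9) = mex{3,2,1} = 0
G(10) = mex{0,3,2} = 1
G(11) = mex{0,3,2} = 1
G_A(11) = 1.
Heap B, S = {2, 3, 4, 7, 9}:
G(0) = 0
G(1) = mex{} = 0
G(2) = mex{0} = 1
G(3) = mex{0,0} = 1
G(4) = mex{1,0,0} = 2
G(5) = mex{1,1,0} = 2
G(6) = mex{2,1,1} = 0
G(7) = mex{2,2,1,0} = 3
G(8) = mex{0,2,2,0} = 1
G(9) = mex{3,0,2,1,0} = 4
G(10) = mex{1,3,0,1,0} = 2
G_B(10) = 2.
Combined Grundy value = 1 ⊕ 2 = 3.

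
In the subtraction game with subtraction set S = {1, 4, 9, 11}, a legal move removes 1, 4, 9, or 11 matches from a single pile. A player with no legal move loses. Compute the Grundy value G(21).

G(0) = 0
G(1) = mex{0} = 1
G(2) = mex{1} = 0
G(3) = mex{0} = 1
G(4) = mex{1,0} = 2
G(5) = mex{2,1} = 0
G(6) = mex{0,0} = 1
G(7) = mex{1,1} = 0
G(8) = mex{0,2} = 1
G(9) = mex{1,0,0} = 2
G(10) = mex{2,1,1} = 0
G(11) = mex{0,0,0,0} = 1
G(12) = mex{1,1,1,1} = 0
G(13) = mex{0,2,2,0} = 1
G(14) = mex{1,0,0,1} = 2
G(15) = mex{2,1,1,2} = 0
G(16) = mex{0,0,0,0} = 1
G(17) = mex{1,1,1,1} = 0
G(18) = mex{0,2,2,0} = 1
G(19) = mex{1,0,0,1} = 2
G(20) = mex{2,1,1,2} = 0
G(21) = mex{0,0,0,0} = 1

1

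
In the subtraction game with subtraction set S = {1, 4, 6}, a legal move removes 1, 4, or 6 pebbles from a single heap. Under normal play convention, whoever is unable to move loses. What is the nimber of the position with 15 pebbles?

n :  0  1  2  3  4  5  6  7  8  9 10 11 12 13 14 15
G :  0  1  0  1  2  0  1  0  1  2  0  1  0  1  2  0

0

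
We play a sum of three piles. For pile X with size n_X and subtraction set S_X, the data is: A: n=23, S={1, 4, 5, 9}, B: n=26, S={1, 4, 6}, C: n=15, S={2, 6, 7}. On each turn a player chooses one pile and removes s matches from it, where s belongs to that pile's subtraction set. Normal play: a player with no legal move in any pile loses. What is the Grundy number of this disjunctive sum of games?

3

Pile A, S = {1, 4, 5, 9}:
G(0) = 0
G(1) = mex{0} = 1
G(2) = mex{1} = 0
G(3) = mex{0} = 1
G(4) = mex{1,0} = 2
G(5) = mex{2,1,0} = 3
G(6) = mex{3,0,1} = 2
G(7) = mex{2,1,0} = 3
G(8) = mex{3,2,1} = 0
G(9) = mex{0,3,2,0} = 1
G(10) = mex{1,2,3,1} = 0
G(11) = mex{0,3,2,0} = 1
G(12) = mex{1,0,3,1} = 2
G(13) = mex{2,1,0,2} = 3
G(14) = mex{3,0,1,3} = 2
G(15) = mex{2,1,0,2} = 3
G(16) = mex{3,2,1,3} = 0
G(17) = mex{0,3,2,0} = 1
G(18) = mex{1,2,3,1} = 0
G(19) = mex{0,3,2,0} = 1
G(20) = mex{1,0,3,1} = 2
G(21) = mex{2,1,0,2} = 3
G(22) = mex{3,0,1,3} = 2
G(23) = mex{2,1,0,2} = 3
G_A(23) = 3.
Pile B, S = {1, 4, 6}:
G(0) = 0
G(1) = mex{0} = 1
G(2) = mex{1} = 0
G(3) = mex{0} = 1
G(4) = mex{1,0} = 2
G(5) = mex{2,1} = 0
G(6) = mex{0,0,0} = 1
G(7) = mex{1,1,1} = 0
G(8) = mex{0,2,0} = 1
G(9) = mex{1,0,1} = 2
G(10) = mex{2,1,2} = 0
G(11) = mex{0,0,0} = 1
G(12) = mex{1,1,1} = 0
G(13) = mex{0,2,0} = 1
G(14) = mex{1,0,1} = 2
G(15) = mex{2,1,2} = 0
G(16) = mex{0,0,0} = 1
G(17) = mex{1,1,1} = 0
G(18) = mex{0,2,0} = 1
G(19) = mex{1,0,1} = 2
G(20) = mex{2,1,2} = 0
G(21) = mex{0,0,0} = 1
G(22) = mex{1,1,1} = 0
G(23) = mex{0,2,0} = 1
G(24) = mex{1,0,1} = 2
G(25) = mex{2,1,2} = 0
G(26) = mex{0,0,0} = 1
G_B(26) = 1.
Pile C, S = {2, 6, 7}:
n :  0  1  2  3  4  5  6  7  8  9 10 11 12 13 14 15
G :  0  0  1  1  0  0  1  1  2  0  3  1  2  0  0  1
G_C(15) = 1.
Combined Grundy value = 3 ⊕ 1 ⊕ 1 = 3.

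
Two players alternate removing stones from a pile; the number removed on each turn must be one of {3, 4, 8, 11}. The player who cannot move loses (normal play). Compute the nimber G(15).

2

n :  0  1  2  3  4  5  6  7  8  9 10 11 12 13 14 15
G :  0  0  0  1  1  1  2  0  2  3  1  3  4  2  0  2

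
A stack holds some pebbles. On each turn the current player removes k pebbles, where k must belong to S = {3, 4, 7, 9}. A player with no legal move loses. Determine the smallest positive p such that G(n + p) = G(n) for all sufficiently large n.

n :  0  1  2  3  4  5  6  7  8  9 10 11 12 13 14 15 16 17 18 19 20 21 22 23 24 25
G :  0  0  0  1  1  1  2  2  2  3  3  3  0  0  0  1  1  1  2  2  2  3  3  3  0  0
G(n+12) = G(n) holds for n = 0,…,8 (a full window of length max(S) = 9), so the sequence is purely periodic with period 12.

12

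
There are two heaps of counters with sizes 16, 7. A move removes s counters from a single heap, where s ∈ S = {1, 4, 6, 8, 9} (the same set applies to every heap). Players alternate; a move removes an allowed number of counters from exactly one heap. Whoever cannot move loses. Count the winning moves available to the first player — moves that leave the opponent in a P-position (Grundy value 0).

2

All heaps use S = {1, 4, 6, 8, 9}:
G(0) = 0
G(1) = mex{0} = 1
G(2) = mex{1} = 0
G(3) = mex{0} = 1
G(4) = mex{1,0} = 2
G(5) = mex{2,1} = 0
G(6) = mex{0,0,0} = 1
G(7) = mex{1,1,1} = 0
G(8) = mex{0,2,0,0} = 1
G(9) = mex{1,0,1,1,0} = 2
G(10) = mex{2,1,2,0,1} = 3
G(11) = mex{3,0,0,1,0} = 2
G(12) = mex{2,1,1,2,1} = 0
G(13) = mex{0,2,0,0,2} = 1
G(14) = mex{1,3,1,1,0} = 2
G(15) = mex{2,2,2,0,1} = 3
G(16) = mex{3,0,3,1,0} = 2
Heap A: G(16) = 2.
Heap B: G(7) = 0.
Combined Grundy value = 2 ⊕ 0 = 2.
A winning move leaves total XOR = 0, i.e. changes one component's Grundy value g to g ⊕ X where X is the current total.
Heap A: need g' = 2⊕2 = 0. Options: 16−1→G=3, 16−4→G=0, 16−6→G=3, 16−8→G=1, 16−9→G=0. Hits: 2.
Heap B: need g' = 0⊕2 = 2. Options: 7−1→G=1, 7−4→G=1, 7−6→G=1. Hits: 0.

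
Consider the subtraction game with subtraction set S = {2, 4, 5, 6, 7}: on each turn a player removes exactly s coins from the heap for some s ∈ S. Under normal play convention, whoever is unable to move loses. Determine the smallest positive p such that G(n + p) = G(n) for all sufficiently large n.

9

G(0) = 0
G(1) = mex{} = 0
G(2) = mex{0} = 1
G(3) = mex{0} = 1
G(4) = mex{1,0} = 2
G(5) = mex{1,0,0} = 2
G(6) = mex{2,1,0,0} = 3
G(7) = mex{2,1,1,0,0} = 3
G(8) = mex{3,2,1,1,0} = 4
G(9) = mex{3,2,2,1,1} = 0
G(10) = mex{4,3,2,2,1} = 0
G(11) = mex{0,3,3,2,2} = 1
G(12) = mex{0,4,3,3,2} = 1
G(13) = mex{1,0,4,3,3} = 2
G(14) = mex{1,0,0,4,3} = 2
G(15) = mex{2,1,0,0,4} = 3
G(16) = mex{2,1,1,0,0} = 3
G(17) = mex{3,2,1,1,0} = 4
G(18) = mex{3,2,2,1,1} = 0
G(19) = mex{4,3,2,2,1} = 0
G(n+9) = G(n) holds for n = 0,…,6 (a full window of length max(S) = 7), so the sequence is purely periodic with period 9.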